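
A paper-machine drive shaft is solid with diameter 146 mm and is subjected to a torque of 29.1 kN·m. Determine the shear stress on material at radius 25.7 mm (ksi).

2.43 ksi

J = πd⁴/32 = π(0.146)⁴/32 = 4.461×10^-5 m⁴.
Shear stress varies linearly with radius: τ = T·r/J = 29100 × 0.0257 / 4.461×10^-5 = 1.677×10^7 Pa.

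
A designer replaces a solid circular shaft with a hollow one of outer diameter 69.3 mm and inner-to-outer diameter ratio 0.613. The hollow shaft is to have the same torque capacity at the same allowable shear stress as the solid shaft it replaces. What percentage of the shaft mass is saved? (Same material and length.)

30.9 %

Equal τ_max and T ⇒ the solid shaft needs d_s³ = d_o³(1−k⁴), so d_s = 69.3·(1−0.613⁴)^(1/3) = 65.87 mm.
Area ratio A_h/A_s = d_o²(1−k²)/d_s² = (1−k²)/(1−k⁴)^(2/3) = 0.6909.
Mass saving = 1 − 0.6909 = 30.9 %.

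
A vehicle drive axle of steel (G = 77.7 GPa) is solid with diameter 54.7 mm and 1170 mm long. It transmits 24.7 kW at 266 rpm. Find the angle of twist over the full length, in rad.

ω = 2π·266/60 = 27.86 rad/s, so T = P/ω = 24.7×10³ / 27.86 = 886.7 N·m.
J = πd⁴/32 = π(0.0547)⁴/32 = 8.789×10^-7 m⁴.
θ = T·L/(G·J) = 886.7 × 1.17 / (77.7×10⁹ × 8.789×10^-7) = 0.01519 rad.

0.0152 rad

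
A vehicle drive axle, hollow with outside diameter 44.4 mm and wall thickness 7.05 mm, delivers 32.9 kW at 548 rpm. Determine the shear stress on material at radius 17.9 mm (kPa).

34300 kPa

ω = 2π·548/60 = 57.39 rad/s, so T = P/ω = 32.9×10³ / 57.39 = 573.3 N·m.
J = π(d_o⁴ − d_i⁴)/32 = π(0.0444⁴ − 0.0303⁴)/32 = 2.988×10^-7 m⁴.
Shear stress varies linearly with radius: τ = T·r/J = 573.3 × 0.0179 / 2.988×10^-7 = 3.435×10^7 Pa.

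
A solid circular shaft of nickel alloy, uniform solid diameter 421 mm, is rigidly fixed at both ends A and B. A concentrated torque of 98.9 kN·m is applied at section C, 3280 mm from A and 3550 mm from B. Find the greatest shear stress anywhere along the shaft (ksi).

0.509 ksi

With uniform GJ and both ends fixed, compatibility θ_AC = θ_CB gives T_A·a = T_B·b, together with T_A + T_B = T₀.
T_A = T₀·b/(a+b) = 98900·3550/6830 = 51400 N·m; T_B = 47500 N·m.
τ in each portion: τ_AC = 3.51×10^6 Pa, τ_CB = 3.24×10^6 Pa; maximum is in AC.
τ_max = T_AC·r/J = 51400·0.210/3.08×10^-3 = 3.509×10^6 Pa.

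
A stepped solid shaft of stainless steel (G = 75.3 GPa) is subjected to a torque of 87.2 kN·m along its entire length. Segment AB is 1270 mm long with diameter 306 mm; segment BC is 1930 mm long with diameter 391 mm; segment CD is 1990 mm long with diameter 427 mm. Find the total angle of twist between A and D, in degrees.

J_AB = π(0.306)⁴/32 = 8.61×10^-4 m⁴; J_BC = π(0.391)⁴/32 = 2.29×10^-3 m⁴; J_CD = π(0.427)⁴/32 = 3.26×10^-3 m⁴.
θ = (T/G)·Σ L_i/J_i = (87200/75.3×10⁹)·(1.27/8.61×10^-4 + 1.93/2.29×10^-3 + 1.99/3.26×10^-3) = 3.389×10^-3 rad.

0.194°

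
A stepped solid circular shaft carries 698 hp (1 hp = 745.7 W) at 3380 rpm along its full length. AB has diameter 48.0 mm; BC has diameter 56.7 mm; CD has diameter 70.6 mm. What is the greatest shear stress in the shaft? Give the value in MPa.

ω = 2π·3380/60 = 354.0 rad/s, so T = P/ω = 698×745.7 / 354.0 = 1471 N·m.
Under the same torque, τ_max = 16T/(πd³) is largest where d is smallest — segment AB (d = 48.0 mm).
τ_max = 16·1471/(π·(0.0480)³) = 6.772×10^7 Pa.

67.7 MPa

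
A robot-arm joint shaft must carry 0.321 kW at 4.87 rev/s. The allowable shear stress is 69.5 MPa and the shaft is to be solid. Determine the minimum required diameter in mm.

9.16 mm

ω = 2π·4.87 = 30.60 rad/s, so T = P/ω = 0.321×10³ / 30.60 = 10.49 N·m.
For a solid shaft τ_max = 16T/(πd³), so d = (16T/(π τ_allow))^(1/3) = (16·10.49/(π·6.95×10^7))^(1/3) = 0.009161 m.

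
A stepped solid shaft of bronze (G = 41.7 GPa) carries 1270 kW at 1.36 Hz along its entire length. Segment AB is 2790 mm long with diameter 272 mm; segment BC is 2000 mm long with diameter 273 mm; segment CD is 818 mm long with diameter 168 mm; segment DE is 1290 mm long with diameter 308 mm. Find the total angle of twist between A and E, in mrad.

ω = 2π·1.36 = 8.545 rad/s, so T = P/ω = 1270×10³ / 8.545 = 148600 N·m.
J_AB = π(0.272)⁴/32 = 5.37×10^-4 m⁴; J_BC = π(0.273)⁴/32 = 5.45×10^-4 m⁴; J_CD = π(0.168)⁴/32 = 7.82×10^-5 m⁴; J_DE = π(0.308)⁴/32 = 8.83×10^-4 m⁴.
θ = (T/G)·Σ L_i/J_i = (148600/41.7×10⁹)·(2.79/5.37×10^-4 + 2.00/5.45×10^-4 + 0.818/7.82×10^-5 + 1.29/8.83×10^-4) = 0.07406 rad.

74.1 mrad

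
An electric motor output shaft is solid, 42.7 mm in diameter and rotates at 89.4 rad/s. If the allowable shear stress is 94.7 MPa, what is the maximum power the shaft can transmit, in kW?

J = πd⁴/32 = π(0.0427)⁴/32 = 3.264×10^-7 m⁴.
T_max = τ_allow·J/r = 9.47×10^7 × 3.264×10^-7 / 0.0214 = 1448 N·m.
ω = 89.4 rad/s, so P_max = T_max·ω = 1.294×10^5 W.

129 kW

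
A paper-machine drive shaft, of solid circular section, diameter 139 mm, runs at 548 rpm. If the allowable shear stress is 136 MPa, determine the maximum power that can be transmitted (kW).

4120 kW

J = πd⁴/32 = π(0.139)⁴/32 = 3.665×10^-5 m⁴.
T_max = τ_allow·J/r = 1.36×10^8 × 3.665×10^-5 / 0.0695 = 71720 N·m.
ω = 2π·548/60 = 57.39 rad/s, so P_max = T_max·ω = 4.115×10^6 W.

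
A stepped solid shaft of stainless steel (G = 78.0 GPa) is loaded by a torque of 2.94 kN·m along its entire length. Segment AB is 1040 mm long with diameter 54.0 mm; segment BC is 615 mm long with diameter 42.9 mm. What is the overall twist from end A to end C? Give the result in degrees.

J_AB = π(0.0540)⁴/32 = 8.35×10^-7 m⁴; J_BC = π(0.0429)⁴/32 = 3.33×10^-7 m⁴.
θ = (T/G)·Σ L_i/J_i = (2940/78.0×10⁹)·(1.04/8.35×10^-7 + 0.615/3.33×10^-7) = 0.1167 rad.

6.68°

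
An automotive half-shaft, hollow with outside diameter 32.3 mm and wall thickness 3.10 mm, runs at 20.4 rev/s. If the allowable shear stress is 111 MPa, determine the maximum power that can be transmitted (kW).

J = π(d_o⁴ − d_i⁴)/32 = π(0.0323⁴ − 0.0261⁴)/32 = 6.130×10^-8 m⁴.
T_max = τ_allow·J/r = 1.11×10^8 × 6.130×10^-8 / 0.0161 = 421.3 N·m.
ω = 2π·20.4 = 128.2 rad/s, so P_max = T_max·ω = 5.400×10^4 W.

54.0 kW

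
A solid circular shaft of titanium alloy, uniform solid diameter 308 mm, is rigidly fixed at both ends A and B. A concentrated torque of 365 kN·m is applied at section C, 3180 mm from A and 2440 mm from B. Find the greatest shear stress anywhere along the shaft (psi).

5220 psi

With uniform GJ and both ends fixed, compatibility θ_AC = θ_CB gives T_A·a = T_B·b, together with T_A + T_B = T₀.
T_A = T₀·b/(a+b) = 365000·2440/5620 = 158500 N·m; T_B = 206500 N·m.
τ in each portion: τ_AC = 2.76×10^7 Pa, τ_CB = 3.60×10^7 Pa; maximum is in CB.
τ_max = T_CB·r/J = 206500·0.154/8.83×10^-4 = 3.600×10^7 Pa.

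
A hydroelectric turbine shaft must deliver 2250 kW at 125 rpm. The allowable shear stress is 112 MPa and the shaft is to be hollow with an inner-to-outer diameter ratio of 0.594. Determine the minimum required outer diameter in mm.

ω = 2π·125/60 = 13.09 rad/s, so T = P/ω = 2250×10³ / 13.09 = 171900 N·m.
For a hollow shaft with d_i/d_o = 0.594: τ_max = 16T/(π d_o³ (1−k⁴)), so d_o = [16T/(π τ_allow (1−k⁴))]^(1/3) = [16·171900/(π·1.12×10^8·0.8755)]^(1/3) = 0.2074 m.

207 mm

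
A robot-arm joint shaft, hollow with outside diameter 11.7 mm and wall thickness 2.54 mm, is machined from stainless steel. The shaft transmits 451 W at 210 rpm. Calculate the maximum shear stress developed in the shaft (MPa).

ω = 2π·210/60 = 21.99 rad/s, so T = P/ω = 451 / 21.99 = 20.51 N·m.
J = π(d_o⁴ − d_i⁴)/32 = π(0.0117⁴ − 0.00662⁴)/32 = 1.651×10^-9 m⁴.
τ_max = T·r/J = 20.51 × 0.00585 / 1.651×10^-9 = 7.266×10^7 Pa.

72.7 MPa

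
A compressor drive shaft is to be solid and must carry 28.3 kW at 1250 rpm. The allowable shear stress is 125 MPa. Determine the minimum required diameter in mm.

ω = 2π·1250/60 = 130.9 rad/s, so T = P/ω = 28.3×10³ / 130.9 = 216.2 N·m.
For a solid shaft τ_max = 16T/(πd³), so d = (16T/(π τ_allow))^(1/3) = (16·216.2/(π·1.25×10^8))^(1/3) = 0.02065 m.

20.7 mm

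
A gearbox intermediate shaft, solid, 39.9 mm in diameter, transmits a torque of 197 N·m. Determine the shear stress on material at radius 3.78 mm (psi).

J = πd⁴/32 = π(0.0399)⁴/32 = 2.488×10^-7 m⁴.
Shear stress varies linearly with radius: τ = T·r/J = 197.0 × 0.00378 / 2.488×10^-7 = 2.993×10^6 Pa.

434 psi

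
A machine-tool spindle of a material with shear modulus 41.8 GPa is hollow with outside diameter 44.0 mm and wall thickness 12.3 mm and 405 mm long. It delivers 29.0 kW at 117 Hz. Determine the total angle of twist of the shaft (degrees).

0.0619°

ω = 2π·117 = 735.1 rad/s, so T = P/ω = 29.0×10³ / 735.1 = 39.45 N·m.
J = π(d_o⁴ − d_i⁴)/32 = π(0.0440⁴ − 0.0194⁴)/32 = 3.541×10^-7 m⁴.
θ = T·L/(G·J) = 39.45 × 0.405 / (41.8×10⁹ × 3.541×10^-7) = 1.080×10^-3 rad.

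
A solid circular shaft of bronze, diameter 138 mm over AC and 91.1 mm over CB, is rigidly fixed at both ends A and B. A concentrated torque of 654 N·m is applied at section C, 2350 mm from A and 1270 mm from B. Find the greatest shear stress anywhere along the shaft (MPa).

Compatibility: T_A·a/J_AC = T_B·b/J_CB with T_A + T_B = T₀.
J_AC = 3.56×10^-5 m⁴, J_CB = 6.76×10^-6 m⁴, so T_A = T₀·(J_AC/a)/((J_AC/a)+(J_CB/b)) = 483.9 N·m, T_B = 170.1 N·m.
τ in each portion: τ_AC = 9.38×10^5 Pa, τ_CB = 1.15×10^6 Pa; maximum is in CB.
τ_max = T_CB·r/J = 170.1·0.0456/6.76×10^-6 = 1.146×10^6 Pa.

1.15 MPa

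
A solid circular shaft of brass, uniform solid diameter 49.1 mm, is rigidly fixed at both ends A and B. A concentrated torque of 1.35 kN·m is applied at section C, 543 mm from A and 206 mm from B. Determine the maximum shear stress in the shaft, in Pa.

4.21e7 Pa

With uniform GJ and both ends fixed, compatibility θ_AC = θ_CB gives T_A·a = T_B·b, together with T_A + T_B = T₀.
T_A = T₀·b/(a+b) = 1350·206/749.0 = 371.3 N·m; T_B = 978.7 N·m.
τ in each portion: τ_AC = 1.60×10^7 Pa, τ_CB = 4.21×10^7 Pa; maximum is in CB.
τ_max = T_CB·r/J = 978.7·0.0246/5.71×10^-7 = 4.211×10^7 Pa.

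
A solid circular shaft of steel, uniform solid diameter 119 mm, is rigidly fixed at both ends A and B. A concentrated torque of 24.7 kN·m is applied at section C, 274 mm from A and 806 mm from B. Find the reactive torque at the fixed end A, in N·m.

With uniform GJ and both ends fixed, compatibility θ_AC = θ_CB gives T_A·a = T_B·b, together with T_A + T_B = T₀.
T_A = T₀·b/(a+b) = 24700·806/1080 = 18430 N·m; T_B = 6266 N·m.

18400 N·m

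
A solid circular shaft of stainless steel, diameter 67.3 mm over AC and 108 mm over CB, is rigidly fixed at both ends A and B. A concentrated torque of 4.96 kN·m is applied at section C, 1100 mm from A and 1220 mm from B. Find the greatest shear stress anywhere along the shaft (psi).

2490 psi

Compatibility: T_A·a/J_AC = T_B·b/J_CB with T_A + T_B = T₀.
J_AC = 2.01×10^-6 m⁴, J_CB = 1.34×10^-5 m⁴, so T_A = T₀·(J_AC/a)/((J_AC/a)+(J_CB/b)) = 710.6 N·m, T_B = 4249 N·m.
τ in each portion: τ_AC = 1.19×10^7 Pa, τ_CB = 1.72×10^7 Pa; maximum is in CB.
τ_max = T_CB·r/J = 4249·0.0540/1.34×10^-5 = 1.718×10^7 Pa.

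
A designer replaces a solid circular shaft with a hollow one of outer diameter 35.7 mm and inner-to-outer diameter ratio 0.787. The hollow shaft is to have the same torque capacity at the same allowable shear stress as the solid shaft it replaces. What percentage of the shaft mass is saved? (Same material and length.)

47.4 %

Equal τ_max and T ⇒ the solid shaft needs d_s³ = d_o³(1−k⁴), so d_s = 35.7·(1−0.787⁴)^(1/3) = 30.38 mm.
Area ratio A_h/A_s = d_o²(1−k²)/d_s² = (1−k²)/(1−k⁴)^(2/3) = 0.5255.
Mass saving = 1 − 0.5255 = 47.4 %.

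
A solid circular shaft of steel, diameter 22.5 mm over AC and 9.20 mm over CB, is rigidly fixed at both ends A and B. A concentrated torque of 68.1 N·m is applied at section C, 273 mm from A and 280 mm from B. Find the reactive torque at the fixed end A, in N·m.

Compatibility: T_A·a/J_AC = T_B·b/J_CB with T_A + T_B = T₀.
J_AC = 2.52×10^-8 m⁴, J_CB = 7.03×10^-10 m⁴, so T_A = T₀·(J_AC/a)/((J_AC/a)+(J_CB/b)) = 66.29 N·m, T_B = 1.807 N·m.

66.3 N·m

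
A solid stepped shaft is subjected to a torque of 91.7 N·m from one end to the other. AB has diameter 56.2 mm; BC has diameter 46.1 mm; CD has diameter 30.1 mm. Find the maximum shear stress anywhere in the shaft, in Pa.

1.71e7 Pa

Under the same torque, τ_max = 16T/(πd³) is largest where d is smallest — segment CD (d = 30.1 mm).
τ_max = 16·91.70/(π·(0.0301)³) = 1.713×10^7 Pa.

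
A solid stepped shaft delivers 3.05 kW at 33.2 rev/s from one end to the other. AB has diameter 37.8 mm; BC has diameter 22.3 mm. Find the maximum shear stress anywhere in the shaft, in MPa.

6.71 MPa

ω = 2π·33.2 = 208.6 rad/s, so T = P/ω = 3.05×10³ / 208.6 = 14.62 N·m.
Under the same torque, τ_max = 16T/(πd³) is largest where d is smallest — segment BC (d = 22.3 mm).
τ_max = 16·14.62/(π·(0.0223)³) = 6.715×10^6 Pa.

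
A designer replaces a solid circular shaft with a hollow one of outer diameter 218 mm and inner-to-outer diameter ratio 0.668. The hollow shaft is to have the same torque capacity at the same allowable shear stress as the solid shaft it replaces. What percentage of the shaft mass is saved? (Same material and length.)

Equal τ_max and T ⇒ the solid shaft needs d_s³ = d_o³(1−k⁴), so d_s = 218·(1−0.668⁴)^(1/3) = 202.4 mm.
Area ratio A_h/A_s = d_o²(1−k²)/d_s² = (1−k²)/(1−k⁴)^(2/3) = 0.6421.
Mass saving = 1 − 0.6421 = 35.8 %.

35.8 %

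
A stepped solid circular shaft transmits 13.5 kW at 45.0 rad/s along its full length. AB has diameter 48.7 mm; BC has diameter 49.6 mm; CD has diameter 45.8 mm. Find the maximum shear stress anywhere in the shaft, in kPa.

15900 kPa

ω = 45.0 rad/s, so T = P/ω = 13.5×10³ / 45.00 = 300.0 N·m.
Under the same torque, τ_max = 16T/(πd³) is largest where d is smallest — segment CD (d = 45.8 mm).
τ_max = 16·300.0/(π·(0.0458)³) = 1.590×10^7 Pa.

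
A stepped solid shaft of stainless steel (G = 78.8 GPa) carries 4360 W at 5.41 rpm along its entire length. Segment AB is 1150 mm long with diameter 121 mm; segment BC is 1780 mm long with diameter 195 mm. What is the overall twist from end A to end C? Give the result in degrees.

ω = 2π·5.41/60 = 0.5665 rad/s, so T = P/ω = 4360 / 0.5665 = 7696 N·m.
J_AB = π(0.121)⁴/32 = 2.10×10^-5 m⁴; J_BC = π(0.195)⁴/32 = 1.42×10^-4 m⁴.
θ = (T/G)·Σ L_i/J_i = (7696/78.8×10⁹)·(1.15/2.10×10^-5 + 1.78/1.42×10^-4) = 6.562×10^-3 rad.

0.376°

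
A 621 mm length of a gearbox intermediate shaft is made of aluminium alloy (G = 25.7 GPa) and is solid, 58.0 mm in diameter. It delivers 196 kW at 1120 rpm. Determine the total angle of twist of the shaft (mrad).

36.3 mrad

ω = 2π·1120/60 = 117.3 rad/s, so T = P/ω = 196×10³ / 117.3 = 1671 N·m.
J = πd⁴/32 = π(0.0580)⁴/32 = 1.111×10^-6 m⁴.
θ = T·L/(G·J) = 1671 × 0.621 / (25.7×10⁹ × 1.111×10^-6) = 0.03635 rad.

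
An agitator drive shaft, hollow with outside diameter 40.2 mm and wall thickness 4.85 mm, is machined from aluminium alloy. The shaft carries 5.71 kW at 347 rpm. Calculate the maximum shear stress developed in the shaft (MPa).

18.4 MPa

ω = 2π·347/60 = 36.34 rad/s, so T = P/ω = 5.71×10³ / 36.34 = 157.1 N·m.
J = π(d_o⁴ − d_i⁴)/32 = π(0.0402⁴ − 0.0305⁴)/32 = 1.714×10^-7 m⁴.
τ_max = T·r/J = 157.1 × 0.0201 / 1.714×10^-7 = 1.842×10^7 Pa.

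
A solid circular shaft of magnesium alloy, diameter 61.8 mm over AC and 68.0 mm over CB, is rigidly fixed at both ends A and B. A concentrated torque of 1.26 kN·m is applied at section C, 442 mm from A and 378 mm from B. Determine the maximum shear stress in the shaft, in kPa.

Compatibility: T_A·a/J_AC = T_B·b/J_CB with T_A + T_B = T₀.
J_AC = 1.43×10^-6 m⁴, J_CB = 2.10×10^-6 m⁴, so T_A = T₀·(J_AC/a)/((J_AC/a)+(J_CB/b)) = 464.3 N·m, T_B = 795.7 N·m.
τ in each portion: τ_AC = 1.00×10^7 Pa, τ_CB = 1.29×10^7 Pa; maximum is in CB.
τ_max = T_CB·r/J = 795.7·0.0340/2.10×10^-6 = 1.289×10^7 Pa.

12900 kPa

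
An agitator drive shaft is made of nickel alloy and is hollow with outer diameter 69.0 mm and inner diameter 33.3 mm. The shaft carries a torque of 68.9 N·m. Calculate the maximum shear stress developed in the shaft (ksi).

J = π(d_o⁴ − d_i⁴)/32 = π(0.0690⁴ − 0.0333⁴)/32 = 2.105×10^-6 m⁴.
τ_max = T·r/J = 68.90 × 0.0345 / 2.105×10^-6 = 1.129×10^6 Pa.

0.164 ksi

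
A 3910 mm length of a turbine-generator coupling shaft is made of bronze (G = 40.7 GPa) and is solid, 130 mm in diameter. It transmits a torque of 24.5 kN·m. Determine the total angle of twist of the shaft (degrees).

4.81°

J = πd⁴/32 = π(0.130)⁴/32 = 2.804×10^-5 m⁴.
θ = T·L/(G·J) = 24500 × 3.91 / (40.7×10⁹ × 2.804×10^-5) = 0.08394 rad.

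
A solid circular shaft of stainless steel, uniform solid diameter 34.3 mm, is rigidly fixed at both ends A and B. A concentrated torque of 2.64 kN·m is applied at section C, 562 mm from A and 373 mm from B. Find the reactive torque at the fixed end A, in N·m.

With uniform GJ and both ends fixed, compatibility θ_AC = θ_CB gives T_A·a = T_B·b, together with T_A + T_B = T₀.
T_A = T₀·b/(a+b) = 2640·373/935.0 = 1053 N·m; T_B = 1587 N·m.

1050 N·m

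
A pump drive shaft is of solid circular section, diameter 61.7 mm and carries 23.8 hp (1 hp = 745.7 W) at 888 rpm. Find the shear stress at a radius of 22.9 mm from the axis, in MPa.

ω = 2π·888/60 = 92.99 rad/s, so T = P/ω = 23.8×745.7 / 92.99 = 190.9 N·m.
J = πd⁴/32 = π(0.0617)⁴/32 = 1.423×10^-6 m⁴.
Shear stress varies linearly with radius: τ = T·r/J = 190.9 × 0.0229 / 1.423×10^-6 = 3.072×10^6 Pa.

3.07 MPa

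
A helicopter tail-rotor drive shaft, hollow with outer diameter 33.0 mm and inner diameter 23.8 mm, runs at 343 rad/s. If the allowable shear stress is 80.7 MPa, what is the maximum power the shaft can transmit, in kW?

142 kW

J = π(d_o⁴ − d_i⁴)/32 = π(0.0330⁴ − 0.0238⁴)/32 = 8.493×10^-8 m⁴.
T_max = τ_allow·J/r = 8.07×10^7 × 8.493×10^-8 / 0.0165 = 415.4 N·m.
ω = 343 rad/s, so P_max = T_max·ω = 1.425×10^5 W.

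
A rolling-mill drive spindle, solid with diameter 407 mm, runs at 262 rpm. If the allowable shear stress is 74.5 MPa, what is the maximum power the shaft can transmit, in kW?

27100 kW

J = πd⁴/32 = π(0.407)⁴/32 = 2.694×10^-3 m⁴.
T_max = τ_allow·J/r = 7.45×10^7 × 2.694×10^-3 / 0.203 = 986200 N·m.
ω = 2π·262/60 = 27.44 rad/s, so P_max = T_max·ω = 2.706×10^7 W.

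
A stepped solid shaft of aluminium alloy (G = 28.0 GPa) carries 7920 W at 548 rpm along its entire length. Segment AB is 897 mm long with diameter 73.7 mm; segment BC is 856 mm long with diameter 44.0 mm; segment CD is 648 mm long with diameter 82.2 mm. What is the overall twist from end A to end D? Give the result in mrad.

ω = 2π·548/60 = 57.39 rad/s, so T = P/ω = 7920 / 57.39 = 138.0 N·m.
J_AB = π(0.0737)⁴/32 = 2.90×10^-6 m⁴; J_BC = π(0.0440)⁴/32 = 3.68×10^-7 m⁴; J_CD = π(0.0822)⁴/32 = 4.48×10^-6 m⁴.
θ = (T/G)·Σ L_i/J_i = (138.0/28.0×10⁹)·(0.897/2.90×10^-6 + 0.856/3.68×10^-7 + 0.648/4.48×10^-6) = 0.01371 rad.

13.7 mrad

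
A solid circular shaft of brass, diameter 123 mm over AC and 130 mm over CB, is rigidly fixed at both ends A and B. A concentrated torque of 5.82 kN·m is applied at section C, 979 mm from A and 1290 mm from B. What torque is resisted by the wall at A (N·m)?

Compatibility: T_A·a/J_AC = T_B·b/J_CB with T_A + T_B = T₀.
J_AC = 2.25×10^-5 m⁴, J_CB = 2.80×10^-5 m⁴, so T_A = T₀·(J_AC/a)/((J_AC/a)+(J_CB/b)) = 2989 N·m, T_B = 2831 N·m.

2990 N·m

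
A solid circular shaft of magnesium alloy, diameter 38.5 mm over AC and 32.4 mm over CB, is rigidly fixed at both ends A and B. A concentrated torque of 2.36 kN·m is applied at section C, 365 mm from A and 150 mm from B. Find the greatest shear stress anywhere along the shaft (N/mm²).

194 N/mm²

Compatibility: T_A·a/J_AC = T_B·b/J_CB with T_A + T_B = T₀.
J_AC = 2.16×10^-7 m⁴, J_CB = 1.08×10^-7 m⁴, so T_A = T₀·(J_AC/a)/((J_AC/a)+(J_CB/b)) = 1063 N·m, T_B = 1297 N·m.
τ in each portion: τ_AC = 9.49×10^7 Pa, τ_CB = 1.94×10^8 Pa; maximum is in CB.
τ_max = T_CB·r/J = 1297·0.0162/1.08×10^-7 = 1.942×10^8 Pa.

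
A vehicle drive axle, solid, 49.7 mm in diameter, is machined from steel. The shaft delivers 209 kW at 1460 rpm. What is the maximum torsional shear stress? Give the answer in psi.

ω = 2π·1460/60 = 152.9 rad/s, so T = P/ω = 209×10³ / 152.9 = 1367 N·m.
J = πd⁴/32 = π(0.0497)⁴/32 = 5.990×10^-7 m⁴.
τ_max = T·r/J = 1367 × 0.0249 / 5.990×10^-7 = 5.671×10^7 Pa.

8230 psi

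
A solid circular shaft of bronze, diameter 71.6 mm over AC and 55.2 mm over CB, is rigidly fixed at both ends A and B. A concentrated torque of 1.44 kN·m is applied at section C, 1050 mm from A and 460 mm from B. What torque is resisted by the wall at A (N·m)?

797 N·m

Compatibility: T_A·a/J_AC = T_B·b/J_CB with T_A + T_B = T₀.
J_AC = 2.58×10^-6 m⁴, J_CB = 9.11×10^-7 m⁴, so T_A = T₀·(J_AC/a)/((J_AC/a)+(J_CB/b)) = 797.2 N·m, T_B = 642.8 N·m.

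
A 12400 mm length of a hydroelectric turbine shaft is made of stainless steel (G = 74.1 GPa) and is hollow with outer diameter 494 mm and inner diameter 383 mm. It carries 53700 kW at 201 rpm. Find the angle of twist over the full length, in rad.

0.114 rad

ω = 2π·201/60 = 21.05 rad/s, so T = P/ω = 53700×10³ / 21.05 = 2.551e6 N·m.
J = π(d_o⁴ − d_i⁴)/32 = π(0.494⁴ − 0.383⁴)/32 = 3.734×10^-3 m⁴.
θ = T·L/(G·J) = 2.551e6 × 12.4 / (74.1×10⁹ × 3.734×10^-3) = 0.1143 rad.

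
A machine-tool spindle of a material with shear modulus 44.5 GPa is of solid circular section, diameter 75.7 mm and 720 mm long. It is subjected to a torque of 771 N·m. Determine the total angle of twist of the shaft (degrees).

J = πd⁴/32 = π(0.0757)⁴/32 = 3.224×10^-6 m⁴.
θ = T·L/(G·J) = 771.0 × 0.720 / (44.5×10⁹ × 3.224×10^-6) = 3.869×10^-3 rad.

0.222°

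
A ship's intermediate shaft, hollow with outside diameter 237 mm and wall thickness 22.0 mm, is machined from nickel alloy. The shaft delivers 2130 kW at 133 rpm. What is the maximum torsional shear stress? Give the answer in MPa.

104 MPa

ω = 2π·133/60 = 13.93 rad/s, so T = P/ω = 2130×10³ / 13.93 = 152900 N·m.
J = π(d_o⁴ − d_i⁴)/32 = π(0.237⁴ − 0.193⁴)/32 = 1.735×10^-4 m⁴.
τ_max = T·r/J = 152900 × 0.118 / 1.735×10^-4 = 1.044×10^8 Pa.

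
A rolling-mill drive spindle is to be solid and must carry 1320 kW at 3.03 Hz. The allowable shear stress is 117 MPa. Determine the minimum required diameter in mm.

ω = 2π·3.03 = 19.04 rad/s, so T = P/ω = 1320×10³ / 19.04 = 69330 N·m.
For a solid shaft τ_max = 16T/(πd³), so d = (16T/(π τ_allow))^(1/3) = (16·69330/(π·1.17×10^8))^(1/3) = 0.1445 m.

145 mm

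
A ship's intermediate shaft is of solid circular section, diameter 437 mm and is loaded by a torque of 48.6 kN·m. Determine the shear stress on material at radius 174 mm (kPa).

J = πd⁴/32 = π(0.437)⁴/32 = 3.580×10^-3 m⁴.
Shear stress varies linearly with radius: τ = T·r/J = 48600 × 0.174 / 3.580×10^-3 = 2.362×10^6 Pa.

2360 kPa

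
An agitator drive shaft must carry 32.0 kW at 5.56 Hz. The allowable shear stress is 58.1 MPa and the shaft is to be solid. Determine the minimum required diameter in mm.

43.1 mm

ω = 2π·5.56 = 34.93 rad/s, so T = P/ω = 32.0×10³ / 34.93 = 916.0 N·m.
For a solid shaft τ_max = 16T/(πd³), so d = (16T/(π τ_allow))^(1/3) = (16·916.0/(π·5.81×10^7))^(1/3) = 0.04314 m.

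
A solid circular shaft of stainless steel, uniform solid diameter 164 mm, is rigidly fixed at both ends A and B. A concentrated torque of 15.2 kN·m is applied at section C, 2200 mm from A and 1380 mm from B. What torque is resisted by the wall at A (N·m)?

5860 N·m

With uniform GJ and both ends fixed, compatibility θ_AC = θ_CB gives T_A·a = T_B·b, together with T_A + T_B = T₀.
T_A = T₀·b/(a+b) = 15200·1380/3580 = 5859 N·m; T_B = 9341 N·m.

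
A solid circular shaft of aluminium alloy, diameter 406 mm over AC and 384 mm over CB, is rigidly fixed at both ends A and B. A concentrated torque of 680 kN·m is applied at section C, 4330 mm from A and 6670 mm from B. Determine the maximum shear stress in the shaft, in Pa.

Compatibility: T_A·a/J_AC = T_B·b/J_CB with T_A + T_B = T₀.
J_AC = 2.67×10^-3 m⁴, J_CB = 2.13×10^-3 m⁴, so T_A = T₀·(J_AC/a)/((J_AC/a)+(J_CB/b)) = 447500 N·m, T_B = 232500 N·m.
τ in each portion: τ_AC = 3.41×10^7 Pa, τ_CB = 2.09×10^7 Pa; maximum is in AC.
τ_max = T_AC·r/J = 447500·0.203/2.67×10^-3 = 3.406×10^7 Pa.

3.41e7 Pa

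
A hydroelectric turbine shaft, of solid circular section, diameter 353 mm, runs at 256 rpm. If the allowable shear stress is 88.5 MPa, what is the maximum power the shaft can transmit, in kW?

J = πd⁴/32 = π(0.353)⁴/32 = 1.524×10^-3 m⁴.
T_max = τ_allow·J/r = 8.85×10^7 × 1.524×10^-3 / 0.176 = 764400 N·m.
ω = 2π·256/60 = 26.81 rad/s, so P_max = T_max·ω = 2.049×10^7 W.

20500 kW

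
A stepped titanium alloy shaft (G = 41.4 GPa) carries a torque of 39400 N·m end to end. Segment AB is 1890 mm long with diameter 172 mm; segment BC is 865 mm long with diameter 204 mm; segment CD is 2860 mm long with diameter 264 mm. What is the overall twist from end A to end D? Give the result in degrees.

J_AB = π(0.172)⁴/32 = 8.59×10^-5 m⁴; J_BC = π(0.204)⁴/32 = 1.70×10^-4 m⁴; J_CD = π(0.264)⁴/32 = 4.77×10^-4 m⁴.
θ = (T/G)·Σ L_i/J_i = (39400/41.4×10⁹)·(1.89/8.59×10^-5 + 0.865/1.70×10^-4 + 2.86/4.77×10^-4) = 0.03148 rad.

1.80°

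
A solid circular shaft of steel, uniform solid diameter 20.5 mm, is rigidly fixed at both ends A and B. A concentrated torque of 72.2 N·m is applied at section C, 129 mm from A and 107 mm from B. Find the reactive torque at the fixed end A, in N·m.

32.7 N·m

With uniform GJ and both ends fixed, compatibility θ_AC = θ_CB gives T_A·a = T_B·b, together with T_A + T_B = T₀.
T_A = T₀·b/(a+b) = 72.20·107/236.0 = 32.73 N·m; T_B = 39.47 N·m.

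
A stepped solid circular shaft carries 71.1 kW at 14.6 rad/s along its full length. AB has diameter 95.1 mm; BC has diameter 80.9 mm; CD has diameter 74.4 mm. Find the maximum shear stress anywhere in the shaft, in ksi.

ω = 14.6 rad/s, so T = P/ω = 71.1×10³ / 14.60 = 4870 N·m.
Under the same torque, τ_max = 16T/(πd³) is largest where d is smallest — segment CD (d = 74.4 mm).
τ_max = 16·4870/(π·(0.0744)³) = 6.022×10^7 Pa.

8.73 ksi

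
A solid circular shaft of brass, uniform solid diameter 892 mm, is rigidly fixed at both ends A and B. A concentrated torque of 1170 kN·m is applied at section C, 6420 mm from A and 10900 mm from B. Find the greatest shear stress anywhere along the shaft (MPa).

5.28 MPa

With uniform GJ and both ends fixed, compatibility θ_AC = θ_CB gives T_A·a = T_B·b, together with T_A + T_B = T₀.
T_A = T₀·b/(a+b) = 1.170e6·10900/17320 = 736300 N·m; T_B = 433700 N·m.
τ in each portion: τ_AC = 5.28×10^6 Pa, τ_CB = 3.11×10^6 Pa; maximum is in AC.
τ_max = T_AC·r/J = 736300·0.446/0.0622 = 5.284×10^6 Pa.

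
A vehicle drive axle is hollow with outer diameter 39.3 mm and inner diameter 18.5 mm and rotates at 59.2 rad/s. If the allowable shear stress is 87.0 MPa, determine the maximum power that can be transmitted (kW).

J = π(d_o⁴ − d_i⁴)/32 = π(0.0393⁴ − 0.0185⁴)/32 = 2.227×10^-7 m⁴.
T_max = τ_allow·J/r = 8.70×10^7 × 2.227×10^-7 / 0.0196 = 986.0 N·m.
ω = 59.2 rad/s, so P_max = T_max·ω = 5.837×10^4 W.

58.4 kW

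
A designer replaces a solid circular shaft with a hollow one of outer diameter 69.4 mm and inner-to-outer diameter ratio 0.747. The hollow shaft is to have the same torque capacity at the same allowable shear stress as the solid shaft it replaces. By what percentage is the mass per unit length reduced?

43.3 %

Equal τ_max and T ⇒ the solid shaft needs d_s³ = d_o³(1−k⁴), so d_s = 69.4·(1−0.747⁴)^(1/3) = 61.28 mm.
Area ratio A_h/A_s = d_o²(1−k²)/d_s² = (1−k²)/(1−k⁴)^(2/3) = 0.5668.
Mass saving = 1 − 0.5668 = 43.3 %.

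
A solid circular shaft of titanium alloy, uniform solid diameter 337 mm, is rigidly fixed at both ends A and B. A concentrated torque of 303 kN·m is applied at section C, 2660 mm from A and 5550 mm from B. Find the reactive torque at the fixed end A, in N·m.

With uniform GJ and both ends fixed, compatibility θ_AC = θ_CB gives T_A·a = T_B·b, together with T_A + T_B = T₀.
T_A = T₀·b/(a+b) = 303000·5550/8210 = 204800 N·m; T_B = 98170 N·m.

205000 N·m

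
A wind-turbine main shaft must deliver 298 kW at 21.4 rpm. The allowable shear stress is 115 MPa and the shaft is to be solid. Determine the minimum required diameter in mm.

181 mm

ω = 2π·21.4/60 = 2.241 rad/s, so T = P/ω = 298×10³ / 2.241 = 133000 N·m.
For a solid shaft τ_max = 16T/(πd³), so d = (16T/(π τ_allow))^(1/3) = (16·133000/(π·1.15×10^8))^(1/3) = 0.1806 m.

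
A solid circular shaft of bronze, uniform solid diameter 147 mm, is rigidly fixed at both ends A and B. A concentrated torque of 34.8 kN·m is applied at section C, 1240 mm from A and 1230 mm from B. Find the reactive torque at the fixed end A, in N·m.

With uniform GJ and both ends fixed, compatibility θ_AC = θ_CB gives T_A·a = T_B·b, together with T_A + T_B = T₀.
T_A = T₀·b/(a+b) = 34800·1230/2470 = 17330 N·m; T_B = 17470 N·m.

17300 N·m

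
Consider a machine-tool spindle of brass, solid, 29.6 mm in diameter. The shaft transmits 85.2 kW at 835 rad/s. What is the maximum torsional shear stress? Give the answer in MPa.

20.0 MPa

ω = 835 rad/s, so T = P/ω = 85.2×10³ / 835.0 = 102.0 N·m.
J = πd⁴/32 = π(0.0296)⁴/32 = 7.536×10^-8 m⁴.
τ_max = T·r/J = 102.0 × 0.0148 / 7.536×10^-8 = 2.004×10^7 Pa.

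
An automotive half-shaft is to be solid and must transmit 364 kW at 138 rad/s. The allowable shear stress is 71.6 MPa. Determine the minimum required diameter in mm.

57.2 mm

ω = 138 rad/s, so T = P/ω = 364×10³ / 138.0 = 2638 N·m.
For a solid shaft τ_max = 16T/(πd³), so d = (16T/(π τ_allow))^(1/3) = (16·2638/(π·7.16×10^7))^(1/3) = 0.05725 m.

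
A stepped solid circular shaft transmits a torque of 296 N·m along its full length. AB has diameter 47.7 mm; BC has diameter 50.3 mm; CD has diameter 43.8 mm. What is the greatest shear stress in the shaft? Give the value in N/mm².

17.9 N/mm²

Under the same torque, τ_max = 16T/(πd³) is largest where d is smallest — segment CD (d = 43.8 mm).
τ_max = 16·296.0/(π·(0.0438)³) = 1.794×10^7 Pa.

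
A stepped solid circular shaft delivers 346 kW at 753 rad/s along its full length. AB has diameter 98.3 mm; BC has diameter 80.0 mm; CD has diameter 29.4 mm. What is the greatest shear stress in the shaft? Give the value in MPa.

92.1 MPa

ω = 753 rad/s, so T = P/ω = 346×10³ / 753.0 = 459.5 N·m.
Under the same torque, τ_max = 16T/(πd³) is largest where d is smallest — segment CD (d = 29.4 mm).
τ_max = 16·459.5/(π·(0.0294)³) = 9.209×10^7 Pa.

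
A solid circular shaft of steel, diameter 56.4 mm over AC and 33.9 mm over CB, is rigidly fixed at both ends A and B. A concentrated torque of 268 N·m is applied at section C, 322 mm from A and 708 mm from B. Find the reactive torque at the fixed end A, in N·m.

Compatibility: T_A·a/J_AC = T_B·b/J_CB with T_A + T_B = T₀.
J_AC = 9.93×10^-7 m⁴, J_CB = 1.30×10^-7 m⁴, so T_A = T₀·(J_AC/a)/((J_AC/a)+(J_CB/b)) = 253.0 N·m, T_B = 15.02 N·m.

253 N·m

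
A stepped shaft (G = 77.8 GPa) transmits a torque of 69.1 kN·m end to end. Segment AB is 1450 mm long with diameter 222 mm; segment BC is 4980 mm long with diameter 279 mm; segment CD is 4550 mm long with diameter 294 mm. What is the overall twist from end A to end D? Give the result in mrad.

J_AB = π(0.222)⁴/32 = 2.38×10^-4 m⁴; J_BC = π(0.279)⁴/32 = 5.95×10^-4 m⁴; J_CD = π(0.294)⁴/32 = 7.33×10^-4 m⁴.
θ = (T/G)·Σ L_i/J_i = (69100/77.8×10⁹)·(1.45/2.38×10^-4 + 4.98/5.95×10^-4 + 4.55/7.33×10^-4) = 0.01835 rad.

18.3 mrad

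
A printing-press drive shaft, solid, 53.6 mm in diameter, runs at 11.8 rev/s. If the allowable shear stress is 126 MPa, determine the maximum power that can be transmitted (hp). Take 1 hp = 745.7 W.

379 hp

J = πd⁴/32 = π(0.0536)⁴/32 = 8.103×10^-7 m⁴.
T_max = τ_allow·J/r = 1.26×10^8 × 8.103×10^-7 / 0.0268 = 3810 N·m.
ω = 2π·11.8 = 74.14 rad/s, so P_max = T_max·ω = 2.825×10^5 W.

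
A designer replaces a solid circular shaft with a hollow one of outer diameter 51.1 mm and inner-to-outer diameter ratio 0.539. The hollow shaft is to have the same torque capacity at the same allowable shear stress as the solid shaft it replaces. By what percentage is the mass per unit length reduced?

24.8 %

Equal τ_max and T ⇒ the solid shaft needs d_s³ = d_o³(1−k⁴), so d_s = 51.1·(1−0.539⁴)^(1/3) = 49.62 mm.
Area ratio A_h/A_s = d_o²(1−k²)/d_s² = (1−k²)/(1−k⁴)^(2/3) = 0.7524.
Mass saving = 1 − 0.7524 = 24.8 %.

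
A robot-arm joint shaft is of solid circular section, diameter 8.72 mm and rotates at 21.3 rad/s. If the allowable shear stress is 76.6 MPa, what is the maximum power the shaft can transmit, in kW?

0.212 kW

J = πd⁴/32 = π(0.00872)⁴/32 = 5.676×10^-10 m⁴.
T_max = τ_allow·J/r = 7.66×10^7 × 5.676×10^-10 / 0.00436 = 9.973 N·m.
ω = 21.3 rad/s, so P_max = T_max·ω = 212.4 W.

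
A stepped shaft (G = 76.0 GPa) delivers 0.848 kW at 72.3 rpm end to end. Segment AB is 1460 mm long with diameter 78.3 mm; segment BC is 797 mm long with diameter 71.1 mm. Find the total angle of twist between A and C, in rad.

ω = 2π·72.3/60 = 7.571 rad/s, so T = P/ω = 0.848×10³ / 7.571 = 112.0 N·m.
J_AB = π(0.0783)⁴/32 = 3.69×10^-6 m⁴; J_BC = π(0.0711)⁴/32 = 2.51×10^-6 m⁴.
θ = (T/G)·Σ L_i/J_i = (112.0/76.0×10⁹)·(1.46/3.69×10^-6 + 0.797/2.51×10^-6) = 1.051×10^-3 rad.

0.00105 rad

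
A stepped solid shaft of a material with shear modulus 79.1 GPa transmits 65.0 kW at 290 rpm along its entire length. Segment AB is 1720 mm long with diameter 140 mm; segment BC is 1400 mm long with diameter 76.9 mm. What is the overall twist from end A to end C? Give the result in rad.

0.0123 rad

ω = 2π·290/60 = 30.37 rad/s, so T = P/ω = 65.0×10³ / 30.37 = 2140 N·m.
J_AB = π(0.140)⁴/32 = 3.77×10^-5 m⁴; J_BC = π(0.0769)⁴/32 = 3.43×10^-6 m⁴.
θ = (T/G)·Σ L_i/J_i = (2140/79.1×10⁹)·(1.72/3.77×10^-5 + 1.40/3.43×10^-6) = 0.01227 rad.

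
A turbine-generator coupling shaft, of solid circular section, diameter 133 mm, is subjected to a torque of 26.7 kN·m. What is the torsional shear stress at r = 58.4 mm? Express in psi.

J = πd⁴/32 = π(0.133)⁴/32 = 3.072×10^-5 m⁴.
Shear stress varies linearly with radius: τ = T·r/J = 26700 × 0.0584 / 3.072×10^-5 = 5.076×10^7 Pa.

7360 psi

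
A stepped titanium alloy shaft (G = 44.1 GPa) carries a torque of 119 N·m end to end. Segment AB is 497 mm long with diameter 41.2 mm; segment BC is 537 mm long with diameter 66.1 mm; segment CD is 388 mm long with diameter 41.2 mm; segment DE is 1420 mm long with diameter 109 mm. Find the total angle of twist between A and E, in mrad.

9.49 mrad

J_AB = π(0.0412)⁴/32 = 2.83×10^-7 m⁴; J_BC = π(0.0661)⁴/32 = 1.87×10^-6 m⁴; J_CD = π(0.0412)⁴/32 = 2.83×10^-7 m⁴; J_DE = π(0.109)⁴/32 = 1.39×10^-5 m⁴.
θ = (T/G)·Σ L_i/J_i = (119.0/44.1×10⁹)·(0.497/2.83×10^-7 + 0.537/1.87×10^-6 + 0.388/2.83×10^-7 + 1.42/1.39×10^-5) = 9.492×10^-3 rad.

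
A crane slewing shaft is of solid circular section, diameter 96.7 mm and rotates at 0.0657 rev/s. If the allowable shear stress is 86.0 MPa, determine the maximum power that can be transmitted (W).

J = πd⁴/32 = π(0.0967)⁴/32 = 8.584×10^-6 m⁴.
T_max = τ_allow·J/r = 8.60×10^7 × 8.584×10^-6 / 0.0484 = 15270 N·m.
ω = 2π·0.0657 = 0.4128 rad/s, so P_max = T_max·ω = 6303 W.

6300 W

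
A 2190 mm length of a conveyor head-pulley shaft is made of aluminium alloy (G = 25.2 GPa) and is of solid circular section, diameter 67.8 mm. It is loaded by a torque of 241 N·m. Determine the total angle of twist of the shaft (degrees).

J = πd⁴/32 = π(0.0678)⁴/32 = 2.075×10^-6 m⁴.
θ = T·L/(G·J) = 241.0 × 2.19 / (25.2×10⁹ × 2.075×10^-6) = 0.01010 rad.

0.578°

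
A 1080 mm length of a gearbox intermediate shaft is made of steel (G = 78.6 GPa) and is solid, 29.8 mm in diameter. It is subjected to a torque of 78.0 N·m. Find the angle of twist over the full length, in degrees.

J = πd⁴/32 = π(0.0298)⁴/32 = 7.742×10^-8 m⁴.
θ = T·L/(G·J) = 78.00 × 1.08 / (78.6×10⁹ × 7.742×10^-8) = 0.01384 rad.

0.793°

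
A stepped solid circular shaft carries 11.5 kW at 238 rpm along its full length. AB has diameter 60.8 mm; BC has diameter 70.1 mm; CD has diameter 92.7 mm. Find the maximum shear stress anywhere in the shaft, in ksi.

1.52 ksi

ω = 2π·238/60 = 24.92 rad/s, so T = P/ω = 11.5×10³ / 24.92 = 461.4 N·m.
Under the same torque, τ_max = 16T/(πd³) is largest where d is smallest — segment AB (d = 60.8 mm).
τ_max = 16·461.4/(π·(0.0608)³) = 1.046×10^7 Pa.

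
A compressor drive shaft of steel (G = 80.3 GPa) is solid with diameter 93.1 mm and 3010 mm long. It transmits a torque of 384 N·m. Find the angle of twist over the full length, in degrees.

0.112°

J = πd⁴/32 = π(0.0931)⁴/32 = 7.376×10^-6 m⁴.
θ = T·L/(G·J) = 384.0 × 3.01 / (80.3×10⁹ × 7.376×10^-6) = 1.952×10^-3 rad.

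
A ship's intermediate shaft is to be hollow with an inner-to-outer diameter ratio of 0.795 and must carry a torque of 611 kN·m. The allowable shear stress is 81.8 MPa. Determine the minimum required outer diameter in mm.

399 mm

For a hollow shaft with d_i/d_o = 0.795: τ_max = 16T/(π d_o³ (1−k⁴)), so d_o = [16T/(π τ_allow (1−k⁴))]^(1/3) = [16·611000/(π·8.18×10^7·0.6005)]^(1/3) = 0.3986 m.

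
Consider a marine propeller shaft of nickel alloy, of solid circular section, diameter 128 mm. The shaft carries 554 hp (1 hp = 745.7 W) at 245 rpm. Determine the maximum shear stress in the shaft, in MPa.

ω = 2π·245/60 = 25.66 rad/s, so T = P/ω = 554×745.7 / 25.66 = 16100 N·m.
J = πd⁴/32 = π(0.128)⁴/32 = 2.635×10^-5 m⁴.
τ_max = T·r/J = 16100 × 0.0640 / 2.635×10^-5 = 3.910×10^7 Pa.

39.1 MPa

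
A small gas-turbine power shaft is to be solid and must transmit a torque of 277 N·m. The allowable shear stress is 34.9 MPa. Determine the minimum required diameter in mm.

For a solid shaft τ_max = 16T/(πd³), so d = (16T/(π τ_allow))^(1/3) = (16·277.0/(π·3.49×10^7))^(1/3) = 0.03432 m.

34.3 mm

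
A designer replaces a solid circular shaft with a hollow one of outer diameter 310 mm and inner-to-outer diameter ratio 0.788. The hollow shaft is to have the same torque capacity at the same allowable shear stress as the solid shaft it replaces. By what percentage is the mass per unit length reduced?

Equal τ_max and T ⇒ the solid shaft needs d_s³ = d_o³(1−k⁴), so d_s = 310·(1−0.788⁴)^(1/3) = 263.5 mm.
Area ratio A_h/A_s = d_o²(1−k²)/d_s² = (1−k²)/(1−k⁴)^(2/3) = 0.5245.
Mass saving = 1 − 0.5245 = 47.6 %.

47.6 %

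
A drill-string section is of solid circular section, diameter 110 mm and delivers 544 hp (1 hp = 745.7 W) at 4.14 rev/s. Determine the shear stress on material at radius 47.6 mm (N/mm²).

51.6 N/mm²

ω = 2π·4.14 = 26.01 rad/s, so T = P/ω = 544×745.7 / 26.01 = 15590 N·m.
J = πd⁴/32 = π(0.110)⁴/32 = 1.437×10^-5 m⁴.
Shear stress varies linearly with radius: τ = T·r/J = 15590 × 0.0476 / 1.437×10^-5 = 5.164×10^7 Pa.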